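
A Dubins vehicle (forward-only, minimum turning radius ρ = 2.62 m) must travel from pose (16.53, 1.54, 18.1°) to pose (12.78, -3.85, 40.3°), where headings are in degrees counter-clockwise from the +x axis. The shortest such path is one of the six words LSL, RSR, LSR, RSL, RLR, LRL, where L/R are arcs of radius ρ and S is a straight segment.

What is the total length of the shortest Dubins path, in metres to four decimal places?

21.1233 m

Let ψ = atan2(Δy, Δx) = atan2(-5.39, -3.75) = -124.8276° be the start→goal bearing.
Normalize: d = |goal − start| / ρ = 6.566171/2.62 = 2.506172, α = (θ_start − ψ) mod 360° = 142.9276° = 2.494557 rad, β = (θ_goal − ψ) mod 360° = 165.1276° = 2.882020 rad.
Common terms: sin α = 0.602824, cos α = -0.797874, sin β = 0.256667, cos β = -0.966500, cos(α−β) = 0.925871, d² = 6.280899. Work in radians in the unit-radius frame; every candidate has L = ρ·(t + p + q).
LSL: p² = 2 + d² − 2cos(α−β) + 2d(sin α − sin β) = 8.164213; p = √p² = 2.857309; φ = atan2(cos β − cos α, d + sin α − sin β) = -0.059050 rad; t = (φ − α) mod 2π = 3.729578 rad, q = (β − φ) mod 2π = 2.941070 rad → L = 2.62·(3.729578 + 2.857309 + 2.941070) = 2.62·9.527957 = 24.963247 m
RSR: p² = 2 + d² − 2cos(α−β) + 2d(sin β − sin α) = 4.694102; p = √p² = 2.166588; φ = atan2(cos α − cos β, d − sin α + sin β) = 0.077909 rad; t = (α − φ) mod 2π = 2.416649 rad, q = (φ − β) mod 2π = 3.479074 rad → L = 2.62·(2.416649 + 2.166588 + 3.479074) = 2.62·8.062310 = 21.123252 m
LSR: p² = d² − 2 + 2cos(α−β) + 2d(sin α + sin β) = 10.440704; p = √p² = 3.231208; φ = atan2(−cos α − cos β, d + sin α + sin β) − atan2(−2, p) = 1.037088 rad; t = (φ − α) mod 2π = 4.825716 rad, q = (φ − β) mod 2π = 4.438253 rad → L = 2.62·(4.825716 + 3.231208 + 4.438253) = 2.62·12.495177 = 32.737364 m
RSL: p² = d² − 2 + 2cos(α−β) − 2d(sin α + sin β) = 1.824576; p = √p² = 1.350769; φ = atan2(cos α + cos β, d − sin α − sin β) − atan2(2, p) = -1.796671 rad; t = (α − φ) mod 2π = 4.291228 rad, q = (β − φ) mod 2π = 4.678691 rad → L = 2.62·(4.291228 + 1.350769 + 4.678691) = 2.62·10.320687 = 27.040201 m
RLR: c = (6 − d² + 2cos(α−β) + 2d(sin α − sin β))/8 = 0.413237; p = 2π − arccos c = 5.138395 rad; φ = atan2(cos α − cos β, d − sin α + sin β) = 0.077909 rad; t = (α − φ + p/2) mod 2π = 4.985846 rad, q = (α − β − t + p) mod 2π = 6.048271 rad → L = 2.62·(4.985846 + 5.138395 + 6.048271) = 2.62·16.172513 = 42.371983 m
LRL: c = (6 − d² + 2cos(α−β) − 2d(sin α − sin β))/8 = -0.020527; p = 2π − arccos c = 4.691861 rad; φ = atan2(cos β − cos α, d + sin α − sin β) = -0.059050 rad; t = (φ − α + p/2) mod 2π = 6.075509 rad, q = (β − α − t + p) mod 2π = 5.287001 rad → L = 2.62·(6.075509 + 4.691861 + 5.287001) = 2.62·16.054370 = 42.062450 m
Shortest: RSR with L = 21.123252 m ≈ 21.1233 m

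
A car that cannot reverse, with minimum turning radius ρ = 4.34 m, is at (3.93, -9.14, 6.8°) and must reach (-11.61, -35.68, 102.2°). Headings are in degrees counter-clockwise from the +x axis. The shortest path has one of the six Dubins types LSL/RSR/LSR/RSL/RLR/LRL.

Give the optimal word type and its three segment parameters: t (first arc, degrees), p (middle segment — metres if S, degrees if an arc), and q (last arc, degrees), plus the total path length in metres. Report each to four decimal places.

RSR: t = 125.7952°, p = 24.3676 m, q = 138.8048°, L = 44.4104 m

Let ψ = atan2(Δy, Δx) = atan2(-26.54, -15.54) = -120.3503° be the start→goal bearing.
Normalize: d = |goal − start| / ρ = 30.754889/4.34 = 7.086380, α = (θ_start − ψ) mod 360° = 127.1503° = 2.219192 rad, β = (θ_goal − ψ) mod 360° = 222.5503° = 3.884236 rad.
Common terms: sin α = 0.797054, cos α = -0.603908, sin β = -0.676237, cos β = -0.736684, cos(α−β) = -0.094108, d² = 50.216781. Work in radians in the unit-radius frame; every candidate has L = ρ·(t + p + q).
LSL: p² = 2 + d² − 2cos(α−β) + 2d(sin α − sin β) = 73.285601; p = √p² = 8.560701; φ = atan2(cos β − cos α, d + sin α − sin β) = -0.015511 rad; t = (φ − α) mod 2π = 4.048483 rad, q = (β − φ) mod 2π = 3.899746 rad → L = 4.34·(4.048483 + 8.560701 + 3.899746) = 4.34·16.508930 = 71.648758 m
RSR: p² = 2 + d² − 2cos(α−β) + 2d(sin β − sin α) = 31.524394; p = √p² = 5.614659; φ = atan2(cos α − cos β, d − sin α + sin β) = 0.023650 rad; t = (α − φ) mod 2π = 2.195541 rad, q = (φ − β) mod 2π = 2.422600 rad → L = 4.34·(2.195541 + 5.614659 + 2.422600) = 4.34·10.232800 = 44.410352 m
LSR: p² = d² − 2 + 2cos(α−β) + 2d(sin α + sin β) = 49.740870; p = √p² = 7.052721; φ = atan2(−cos α − cos β, d + sin α + sin β) − atan2(−2, p) = 0.460230 rad; t = (φ − α) mod 2π = 4.524223 rad, q = (φ − β) mod 2π = 2.859179 rad → L = 4.34·(4.524223 + 7.052721 + 2.859179) = 4.34·14.436123 = 62.652776 m
RSL: p² = d² − 2 + 2cos(α−β) − 2d(sin α + sin β) = 46.316258; p = √p² = 6.805605; φ = atan2(cos α + cos β, d − sin α − sin β) − atan2(2, p) = -0.475964 rad; t = (α − φ) mod 2π = 2.695155 rad, q = (β − φ) mod 2π = 4.360199 rad → L = 4.34·(2.695155 + 6.805605 + 4.360199) = 4.34·13.860959 = 60.156563 m
RLR: c = (6 − d² + 2cos(α−β) + 2d(sin α − sin β))/8 = -2.940549, |c| > 1 → infeasible
LRL: c = (6 − d² + 2cos(α−β) − 2d(sin α − sin β))/8 = -8.160700, |c| > 1 → infeasible
Shortest: RSR with L = 44.410352 m ≈ 44.4104 m
Convert RSR to answer units (arcs ×180/π): t = 2.195541·180/π = 125.7952°, p = ρ·p = 4.34·5.614659 = 24.3676 m, q = 2.422600·180/π = 138.8048°, L = 44.4104 m.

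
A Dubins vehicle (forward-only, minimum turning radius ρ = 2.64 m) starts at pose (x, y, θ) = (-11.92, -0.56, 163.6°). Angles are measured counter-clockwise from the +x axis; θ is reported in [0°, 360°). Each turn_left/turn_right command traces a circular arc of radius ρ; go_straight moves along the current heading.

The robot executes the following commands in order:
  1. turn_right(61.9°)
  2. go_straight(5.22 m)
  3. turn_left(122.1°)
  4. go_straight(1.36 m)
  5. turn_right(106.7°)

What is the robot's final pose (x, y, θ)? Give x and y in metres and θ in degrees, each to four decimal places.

(-24.3897, 7.6804, 117.1000°)

set_pose: (x, y, θ) = (-11.9200, -0.5600, 163.6000°), ρ = 2.64
turn_right(61.9°): centre at ρ to the right, rotate −61.9° → (-13.7598, 1.4372, 101.7000°)
go_straight(5.22): x += 5.22·cos θ, y += 5.22·sin θ → (-14.8183, 6.5488, 101.7000°)
turn_left(122.1°): centre at ρ to the left, rotate +122.1° → (-19.2307, 7.9189, 223.8000°)
go_straight(1.36): x += 1.36·cos θ, y += 1.36·sin θ → (-20.2123, 6.9775, 223.8000°)
turn_right(106.7°): centre at ρ to the right, rotate −106.7° → (-24.3897, 7.6804, 117.1000°)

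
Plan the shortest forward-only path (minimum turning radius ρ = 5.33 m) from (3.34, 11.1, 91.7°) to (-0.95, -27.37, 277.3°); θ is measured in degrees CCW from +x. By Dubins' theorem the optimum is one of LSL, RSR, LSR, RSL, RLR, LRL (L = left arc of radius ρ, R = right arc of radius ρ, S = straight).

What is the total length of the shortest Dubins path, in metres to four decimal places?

Let ψ = atan2(Δy, Δx) = atan2(-38.47, -4.29) = -96.3631° be the start→goal bearing.
Normalize: d = |goal − start| / ρ = 38.708462/5.33 = 7.262376, α = (θ_start − ψ) mod 360° = 188.0631° = 3.282320 rad, β = (θ_goal − ψ) mod 360° = 13.6631° = 0.238466 rad.
Common terms: sin α = -0.140263, cos α = -0.990114, sin β = 0.236212, cos β = 0.971702, cos(α−β) = -0.995227, d² = 52.742098. Work in radians in the unit-radius frame; every candidate has L = ρ·(t + p + q).
LSL: p² = 2 + d² − 2cos(α−β) + 2d(sin α − sin β) = 51.264345; p = √p² = 7.159912; φ = atan2(cos β − cos α, d + sin α − sin β) = 0.277550 rad; t = (φ − α) mod 2π = 3.278415 rad, q = (β − φ) mod 2π = 6.244101 rad → L = 5.33·(3.278415 + 7.159912 + 6.244101) = 5.33·16.682429 = 88.917345 m
RSR: p² = 2 + d² − 2cos(α−β) + 2d(sin β − sin α) = 62.200761; p = √p² = 7.886746; φ = atan2(cos α − cos β, d − sin α + sin β) = -0.251388 rad; t = (α − φ) mod 2π = 3.533708 rad, q = (φ − β) mod 2π = 5.793332 rad → L = 5.33·(3.533708 + 7.886746 + 5.793332) = 5.33·17.213785 = 91.749476 m
LSR: p² = d² − 2 + 2cos(α−β) + 2d(sin α + sin β) = 50.145276; p = √p² = 7.081333; φ = atan2(−cos α − cos β, d + sin α + sin β) − atan2(−2, p) = 0.277765 rad; t = (φ − α) mod 2π = 3.278631 rad, q = (φ − β) mod 2π = 0.039300 rad → L = 5.33·(3.278631 + 7.081333 + 0.039300) = 5.33·10.399264 = 55.428075 m
RSL: p² = d² − 2 + 2cos(α−β) − 2d(sin α + sin β) = 47.358011; p = √p² = 6.881716; φ = atan2(cos α + cos β, d − sin α − sin β) − atan2(2, p) = -0.285403 rad; t = (α − φ) mod 2π = 3.567723 rad, q = (β − φ) mod 2π = 0.523869 rad → L = 5.33·(3.567723 + 6.881716 + 0.523869) = 5.33·10.973308 = 58.487731 m
RLR: c = (6 − d² + 2cos(α−β) + 2d(sin α − sin β))/8 = -6.775095, |c| > 1 → infeasible
LRL: c = (6 − d² + 2cos(α−β) − 2d(sin α − sin β))/8 = -5.408043, |c| > 1 → infeasible
Shortest: LSR with L = 55.428075 m ≈ 55.4281 m

55.4281 m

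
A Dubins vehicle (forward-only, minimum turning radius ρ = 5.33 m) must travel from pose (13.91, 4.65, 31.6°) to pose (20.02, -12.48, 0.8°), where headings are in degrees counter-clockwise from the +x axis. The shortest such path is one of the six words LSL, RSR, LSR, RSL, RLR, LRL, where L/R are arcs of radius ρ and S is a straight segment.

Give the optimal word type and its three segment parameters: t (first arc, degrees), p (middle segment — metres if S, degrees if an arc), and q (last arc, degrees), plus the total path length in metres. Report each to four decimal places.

LRL: t = 26.1906°, p = 238.8176°, q = 181.8270°, L = 41.5673 m

Let ψ = atan2(Δy, Δx) = atan2(-17.13, 6.11) = -70.3695° be the start→goal bearing.
Normalize: d = |goal − start| / ρ = 18.187056/5.33 = 3.412206, α = (θ_start − ψ) mod 360° = 101.9695° = 1.779703 rad, β = (θ_goal − ψ) mod 360° = 71.1695° = 1.242142 rad.
Common terms: sin α = 0.978258, cos α = -0.207391, sin β = 0.946478, cos β = 0.322770, cos(α−β) = 0.858960, d² = 11.643147. Work in radians in the unit-radius frame; every candidate has L = ρ·(t + p + q).
LSL: p² = 2 + d² − 2cos(α−β) + 2d(sin α − sin β) = 12.142112; p = √p² = 3.484553; φ = atan2(cos β − cos α, d + sin α − sin β) = 0.152739 rad; t = (φ − α) mod 2π = 4.656221 rad, q = (β − φ) mod 2π = 1.089403 rad → L = 5.33·(4.656221 + 3.484553 + 1.089403) = 5.33·9.230177 = 49.196844 m
RSR: p² = 2 + d² − 2cos(α−β) + 2d(sin β − sin α) = 11.708343; p = √p² = 3.421746; φ = atan2(cos α − cos β, d − sin α + sin β) = -0.155565 rad; t = (α − φ) mod 2π = 1.935269 rad, q = (φ − β) mod 2π = 4.885478 rad → L = 5.33·(1.935269 + 3.421746 + 4.885478) = 5.33·10.242492 = 54.592484 m
LSR: p² = d² − 2 + 2cos(α−β) + 2d(sin α + sin β) = 24.496255; p = √p² = 4.949369; φ = atan2(−cos α − cos β, d + sin α + sin β) − atan2(−2, p) = 0.362413 rad; t = (φ − α) mod 2π = 4.865895 rad, q = (φ − β) mod 2π = 5.403457 rad → L = 5.33·(4.865895 + 4.949369 + 5.403457) = 5.33·15.218721 = 81.115784 m
RSL: p² = d² − 2 + 2cos(α−β) − 2d(sin α + sin β) = -1.774121 < 0 → infeasible
RLR: c = (6 − d² + 2cos(α−β) + 2d(sin α − sin β))/8 = -0.463543; p = 2π − arccos c = 4.230400 rad; φ = atan2(cos α − cos β, d − sin α + sin β) = -0.155565 rad; t = (α − φ + p/2) mod 2π = 4.050468 rad, q = (α − β − t + p) mod 2π = 0.717493 rad → L = 5.33·(4.050468 + 4.230400 + 0.717493) = 5.33·8.998361 = 47.961262 m
LRL: c = (6 − d² + 2cos(α−β) − 2d(sin α − sin β))/8 = -0.517764; p = 2π − arccos c = 4.168154 rad; φ = atan2(cos β − cos α, d + sin α − sin β) = 0.152739 rad; t = (φ − α + p/2) mod 2π = 0.457113 rad, q = (β − α − t + p) mod 2π = 3.173480 rad → L = 5.33·(0.457113 + 4.168154 + 3.173480) = 5.33·7.798746 = 41.567317 m
Shortest: LRL with L = 41.567317 m ≈ 41.5673 m
Convert LRL to answer units (arcs ×180/π): t = 0.457113·180/π = 26.1906°, p = 4.168154·180/π = 238.8176°, q = 3.173480·180/π = 181.8270°, L = 41.5673 m.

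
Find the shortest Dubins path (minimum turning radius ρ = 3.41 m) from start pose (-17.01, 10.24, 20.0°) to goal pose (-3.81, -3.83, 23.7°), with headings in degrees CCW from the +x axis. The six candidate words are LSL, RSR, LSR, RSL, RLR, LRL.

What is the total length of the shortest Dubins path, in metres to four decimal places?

Let ψ = atan2(Δy, Δx) = atan2(-14.07, 13.20) = -46.8273° be the start→goal bearing.
Normalize: d = |goal − start| / ρ = 19.292613/3.41 = 5.657658, α = (θ_start − ψ) mod 360° = 66.8273° = 1.166356 rad, β = (θ_goal − ψ) mod 360° = 70.5273° = 1.230934 rad.
Common terms: sin α = 0.919323, cos α = 0.393504, sin β = 0.942800, cos β = 0.333358, cos(α−β) = 0.997916, d² = 32.009090. Work in radians in the unit-radius frame; every candidate has L = ρ·(t + p + q).
LSL: p² = 2 + d² − 2cos(α−β) + 2d(sin α − sin β) = 31.747604; p = √p² = 5.634501; φ = atan2(cos β − cos α, d + sin α − sin β) = -0.010675 rad; t = (φ − α) mod 2π = 5.106154 rad, q = (β − φ) mod 2π = 1.241608 rad → L = 3.41·(5.106154 + 5.634501 + 1.241608) = 3.41·11.982264 = 40.859519 m
RSR: p² = 2 + d² − 2cos(α−β) + 2d(sin β − sin α) = 32.278914; p = √p² = 5.681454; φ = atan2(cos α − cos β, d − sin α + sin β) = 0.010587 rad; t = (α − φ) mod 2π = 1.155770 rad, q = (φ − β) mod 2π = 5.062838 rad → L = 3.41·(1.155770 + 5.681454 + 5.062838) = 3.41·11.900062 = 40.579210 m
LSR: p² = d² − 2 + 2cos(α−β) + 2d(sin α + sin β) = 53.075434; p = √p² = 7.285289; φ = atan2(−cos α − cos β, d + sin α + sin β) − atan2(−2, p) = 0.171565 rad; t = (φ − α) mod 2π = 5.288394 rad, q = (φ − β) mod 2π = 5.223816 rad → L = 3.41·(5.288394 + 7.285289 + 5.223816) = 3.41·17.797499 = 60.689472 m
RSL: p² = d² − 2 + 2cos(α−β) − 2d(sin α + sin β) = 10.934408; p = √p² = 3.306722; φ = atan2(cos α + cos β, d − sin α − sin β) − atan2(2, p) = -0.354749 rad; t = (α − φ) mod 2π = 1.521105 rad, q = (β − φ) mod 2π = 1.585682 rad → L = 3.41·(1.521105 + 3.306722 + 1.585682) = 3.41·6.413509 = 21.870067 m
RLR: c = (6 − d² + 2cos(α−β) + 2d(sin α − sin β))/8 = -3.034864, |c| > 1 → infeasible
LRL: c = (6 − d² + 2cos(α−β) − 2d(sin α − sin β))/8 = -2.968450, |c| > 1 → infeasible
Shortest: RSL with L = 21.870067 m ≈ 21.8701 m

21.8701 m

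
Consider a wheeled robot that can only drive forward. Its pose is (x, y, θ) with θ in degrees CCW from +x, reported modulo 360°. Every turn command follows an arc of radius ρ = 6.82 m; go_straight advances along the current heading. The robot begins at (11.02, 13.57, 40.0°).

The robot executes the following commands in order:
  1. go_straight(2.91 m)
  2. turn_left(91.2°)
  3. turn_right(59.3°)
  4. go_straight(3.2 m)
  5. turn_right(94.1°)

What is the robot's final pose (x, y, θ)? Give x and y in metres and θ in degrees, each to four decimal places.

set_pose: (x, y, θ) = (11.0200, 13.5700, 40.0000°), ρ = 6.82
go_straight(2.91): x += 2.91·cos θ, y += 2.91·sin θ → (13.2492, 15.4405, 40.0000°)
turn_left(91.2°): centre at ρ to the left, rotate +91.2° → (13.9968, 25.1572, 131.2000°)
turn_right(59.3°): centre at ρ to the right, rotate −59.3° → (12.6458, 31.7683, 71.9000°)
go_straight(3.2): x += 3.2·cos θ, y += 3.2·sin θ → (13.6400, 34.8099, 71.9000°)
turn_right(94.1°): centre at ρ to the right, rotate −94.1° → (22.6994, 39.0055, -22.2000° ≡ 337.8000°)

(22.6994, 39.0055, 337.8000°)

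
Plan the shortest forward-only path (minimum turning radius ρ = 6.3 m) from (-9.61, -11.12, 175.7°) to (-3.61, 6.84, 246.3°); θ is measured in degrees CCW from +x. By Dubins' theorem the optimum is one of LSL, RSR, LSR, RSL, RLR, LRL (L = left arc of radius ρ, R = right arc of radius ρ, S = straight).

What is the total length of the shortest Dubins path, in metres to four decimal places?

Let ψ = atan2(Δy, Δx) = atan2(17.96, 6.00) = 71.5268° be the start→goal bearing.
Normalize: d = |goal − start| / ρ = 18.935723/6.3 = 3.005670, α = (θ_start − ψ) mod 360° = 104.1732° = 1.818166 rad, β = (θ_goal − ψ) mod 360° = 174.7732° = 3.050368 rad.
Common terms: sin α = 0.969560, cos α = -0.244854, sin β = 0.091098, cos β = -0.995842, cos(α−β) = 0.332161, d² = 9.034054. Work in radians in the unit-radius frame; every candidate has L = ρ·(t + p + q).
LSL: p² = 2 + d² − 2cos(α−β) + 2d(sin α − sin β) = 15.650465; p = √p² = 3.956067; φ = atan2(cos β − cos α, d + sin α − sin β) = -0.190991 rad; t = (φ − α) mod 2π = 4.274029 rad, q = (β − φ) mod 2π = 3.241359 rad → L = 6.3·(4.274029 + 3.956067 + 3.241359) = 6.3·11.471455 = 72.270164 m
RSR: p² = 2 + d² − 2cos(α−β) + 2d(sin β − sin α) = 5.088998; p = √p² = 2.255881; φ = atan2(cos α − cos β, d − sin α + sin β) = 0.339380 rad; t = (α − φ) mod 2π = 1.478786 rad, q = (φ − β) mod 2π = 3.572197 rad → L = 6.3·(1.478786 + 2.255881 + 3.572197) = 6.3·7.306864 = 46.033241 m
LSR: p² = d² − 2 + 2cos(α−β) + 2d(sin α + sin β) = 14.074352; p = √p² = 3.751580; φ = atan2(−cos α − cos β, d + sin α + sin β) − atan2(−2, p) = 0.785925 rad; t = (φ − α) mod 2π = 5.250945 rad, q = (φ − β) mod 2π = 4.018742 rad → L = 6.3·(5.250945 + 3.751580 + 4.018742) = 6.3·13.021267 = 82.033979 m
RSL: p² = d² − 2 + 2cos(α−β) − 2d(sin α + sin β) = 1.322400; p = √p² = 1.149957; φ = atan2(cos α + cos β, d − sin α − sin β) − atan2(2, p) = -1.616790 rad; t = (α − φ) mod 2π = 3.434956 rad, q = (β − φ) mod 2π = 4.667159 rad → L = 6.3·(3.434956 + 1.149957 + 4.667159) = 6.3·9.252071 = 58.288049 m
RLR: c = (6 − d² + 2cos(α−β) + 2d(sin α − sin β))/8 = 0.363875; p = 2π − arccos c = 5.084814 rad; φ = atan2(cos α − cos β, d − sin α + sin β) = 0.339380 rad; t = (α − φ + p/2) mod 2π = 4.021193 rad, q = (α − β − t + p) mod 2π = 6.114604 rad → L = 6.3·(4.021193 + 5.084814 + 6.114604) = 6.3·15.220611 = 95.889848 m
LRL: c = (6 − d² + 2cos(α−β) − 2d(sin α − sin β))/8 = -0.956308; p = 2π − arccos c = 3.438287 rad; φ = atan2(cos β − cos α, d + sin α − sin β) = -0.190991 rad; t = (φ − α + p/2) mod 2π = 5.993172 rad, q = (β − α − t + p) mod 2π = 4.960503 rad → L = 6.3·(5.993172 + 3.438287 + 4.960503) = 6.3·14.391962 = 90.669359 m
Shortest: RSR with L = 46.033241 m ≈ 46.0332 m

46.0332 m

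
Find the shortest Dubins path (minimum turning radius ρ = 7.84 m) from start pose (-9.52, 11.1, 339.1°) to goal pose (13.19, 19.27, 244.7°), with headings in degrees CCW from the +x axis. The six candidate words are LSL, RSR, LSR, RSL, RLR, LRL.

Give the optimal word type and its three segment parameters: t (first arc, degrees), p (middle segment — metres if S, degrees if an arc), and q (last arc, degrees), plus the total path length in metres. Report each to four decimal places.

Let ψ = atan2(Δy, Δx) = atan2(8.17, 22.71) = 19.7864° be the start→goal bearing.
Normalize: d = |goal − start| / ρ = 24.134892/7.84 = 3.078430, α = (θ_start − ψ) mod 360° = 319.3136° = 5.573074 rad, β = (θ_goal − ψ) mod 360° = 224.9136° = 3.925483 rad.
Common terms: sin α = -0.651918, cos α = 0.758289, sin β = -0.706040, cos β = -0.708172, cos(α−β) = -0.076719, d² = 9.476732. Work in radians in the unit-radius frame; every candidate has L = ρ·(t + p + q).
LSL: p² = 2 + d² − 2cos(α−β) + 2d(sin α − sin β) = 11.963392; p = √p² = 3.458814; φ = atan2(cos β − cos α, d + sin α − sin β) = -0.437833 rad; t = (φ − α) mod 2π = 0.272278 rad, q = (β − φ) mod 2π = 4.363317 rad → L = 7.84·(0.272278 + 3.458814 + 4.363317) = 7.84·8.094408 = 63.460160 m
RSR: p² = 2 + d² − 2cos(α−β) + 2d(sin β − sin α) = 11.296948; p = √p² = 3.361093; φ = atan2(cos α − cos β, d − sin α + sin β) = 0.451488 rad; t = (α − φ) mod 2π = 5.121586 rad, q = (φ − β) mod 2π = 2.809190 rad → L = 7.84·(5.121586 + 3.361093 + 2.809190) = 7.84·11.291869 = 88.528256 m
LSR: p² = d² − 2 + 2cos(α−β) + 2d(sin α + sin β) = -1.037464 < 0 → infeasible
RSL: p² = d² − 2 + 2cos(α−β) − 2d(sin α + sin β) = 15.684052; p = √p² = 3.960310; φ = atan2(cos α + cos β, d − sin α − sin β) − atan2(2, p) = -0.456352 rad; t = (α − φ) mod 2π = 6.029426 rad, q = (β − φ) mod 2π = 4.381835 rad → L = 7.84·(6.029426 + 3.960310 + 4.381835) = 7.84·14.371571 = 112.673117 m
RLR: c = (6 − d² + 2cos(α−β) + 2d(sin α − sin β))/8 = -0.412118; p = 2π − arccos c = 4.287611 rad; φ = atan2(cos α − cos β, d − sin α + sin β) = 0.451488 rad; t = (α − φ + p/2) mod 2π = 0.982206 rad, q = (α − β − t + p) mod 2π = 4.952995 rad → L = 7.84·(0.982206 + 4.287611 + 4.952995) = 7.84·10.222813 = 80.146853 m
LRL: c = (6 − d² + 2cos(α−β) − 2d(sin α − sin β))/8 = -0.495424; p = 2π − arccos c = 4.194066 rad; φ = atan2(cos β − cos α, d + sin α − sin β) = -0.437833 rad; t = (φ − α + p/2) mod 2π = 2.369311 rad, q = (β − α − t + p) mod 2π = 0.177164 rad → L = 7.84·(2.369311 + 4.194066 + 0.177164) = 7.84·6.740541 = 52.845845 m
Shortest: LRL with L = 52.845845 m ≈ 52.8458 m
Convert LRL to answer units (arcs ×180/π): t = 2.369311·180/π = 135.7515°, p = 4.194066·180/π = 240.3023°, q = 0.177164·180/π = 10.1508°, L = 52.8458 m.

LRL: t = 135.7515°, p = 240.3023°, q = 10.1508°, L = 52.8458 m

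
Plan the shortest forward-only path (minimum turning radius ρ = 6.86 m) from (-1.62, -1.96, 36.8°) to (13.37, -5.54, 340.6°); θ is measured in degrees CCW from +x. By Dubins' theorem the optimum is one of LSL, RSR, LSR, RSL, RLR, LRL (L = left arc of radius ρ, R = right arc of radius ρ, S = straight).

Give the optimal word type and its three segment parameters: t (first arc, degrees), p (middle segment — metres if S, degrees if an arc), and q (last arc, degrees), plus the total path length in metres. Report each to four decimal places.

Let ψ = atan2(Δy, Δx) = atan2(-3.58, 14.99) = -13.4321° be the start→goal bearing.
Normalize: d = |goal − start| / ρ = 15.411570/6.86 = 2.246585, α = (θ_start − ψ) mod 360° = 50.2321° = 0.876716 rad, β = (θ_goal − ψ) mod 360° = 354.0321° = 6.179026 rad.
Common terms: sin α = 0.768642, cos α = 0.639679, sin β = -0.103971, cos β = 0.994580, cos(α−β) = 0.556296, d² = 5.047142. Work in radians in the unit-radius frame; every candidate has L = ρ·(t + p + q).
LSL: p² = 2 + d² − 2cos(α−β) + 2d(sin α − sin β) = 9.855350; p = √p² = 3.139323; φ = atan2(cos β − cos α, d + sin α − sin β) = 0.113292 rad; t = (φ − α) mod 2π = 5.519762 rad, q = (β − φ) mod 2π = 6.065734 rad → L = 6.86·(5.519762 + 3.139323 + 6.065734) = 6.86·14.724819 = 101.012257 m
RSR: p² = 2 + d² − 2cos(α−β) + 2d(sin β − sin α) = 2.013752; p = √p² = 1.419067; φ = atan2(cos α − cos β, d − sin α + sin β) = -0.252778 rad; t = (α − φ) mod 2π = 1.129494 rad, q = (φ − β) mod 2π = 6.134567 rad → L = 6.86·(1.129494 + 1.419067 + 6.134567) = 6.86·8.683128 = 59.566256 m
LSR: p² = d² − 2 + 2cos(α−β) + 2d(sin α + sin β) = 7.146213; p = √p² = 2.673240; φ = atan2(−cos α − cos β, d + sin α + sin β) − atan2(−2, p) = 0.130798 rad; t = (φ − α) mod 2π = 5.537267 rad, q = (φ − β) mod 2π = 0.234957 rad → L = 6.86·(5.537267 + 2.673240 + 0.234957) = 6.86·8.445464 = 57.935884 m
RSL: p² = d² − 2 + 2cos(α−β) − 2d(sin α + sin β) = 1.173254; p = √p² = 1.083169; φ = atan2(cos α + cos β, d − sin α − sin β) − atan2(2, p) = -0.272765 rad; t = (α − φ) mod 2π = 1.149480 rad, q = (β − φ) mod 2π = 0.168605 rad → L = 6.86·(1.149480 + 1.083169 + 0.168605) = 6.86·2.401254 = 16.472605 m
RLR: c = (6 − d² + 2cos(α−β) + 2d(sin α − sin β))/8 = 0.748281; p = 2π − arccos c = 5.557856 rad; φ = atan2(cos α − cos β, d − sin α + sin β) = -0.252778 rad; t = (α − φ + p/2) mod 2π = 3.908422 rad, q = (α − β − t + p) mod 2π = 2.630309 rad → L = 6.86·(3.908422 + 5.557856 + 2.630309) = 6.86·12.096587 = 82.982586 m
LRL: c = (6 − d² + 2cos(α−β) − 2d(sin α − sin β))/8 = -0.231919; p = 2π − arccos c = 4.478339 rad; φ = atan2(cos β − cos α, d + sin α − sin β) = 0.113292 rad; t = (φ − α + p/2) mod 2π = 1.475746 rad, q = (β − α − t + p) mod 2π = 2.021718 rad → L = 6.86·(1.475746 + 4.478339 + 2.021718) = 6.86·7.975803 = 54.714011 m
Shortest: RSL with L = 16.472605 m ≈ 16.4726 m
Convert RSL to answer units (arcs ×180/π): t = 1.149480·180/π = 65.8604°, p = ρ·p = 6.86·1.083169 = 7.4305 m, q = 0.168605·180/π = 9.6604°, L = 16.4726 m.

RSL: t = 65.8604°, p = 7.4305 m, q = 9.6604°, L = 16.4726 m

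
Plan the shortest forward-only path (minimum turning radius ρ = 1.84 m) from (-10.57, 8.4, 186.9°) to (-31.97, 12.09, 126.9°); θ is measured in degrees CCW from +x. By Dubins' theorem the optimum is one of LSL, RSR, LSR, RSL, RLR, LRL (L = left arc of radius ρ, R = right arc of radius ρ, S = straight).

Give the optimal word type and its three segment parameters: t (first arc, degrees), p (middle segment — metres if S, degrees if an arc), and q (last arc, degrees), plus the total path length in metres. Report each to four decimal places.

RSR: t = 15.4648°, p = 19.9298 m, q = 44.5352°, L = 21.8566 m

Let ψ = atan2(Δy, Δx) = atan2(3.69, -21.40) = 170.2167° be the start→goal bearing.
Normalize: d = |goal − start| / ρ = 21.715803/1.84 = 11.802067, α = (θ_start − ψ) mod 360° = 16.6833° = 0.291179 rad, β = (θ_goal − ψ) mod 360° = 316.6833° = 5.527166 rad.
Common terms: sin α = 0.287081, cos α = 0.957906, sin β = -0.686030, cos β = 0.727573, cos(α−β) = 0.500000, d² = 139.288782. Work in radians in the unit-radius frame; every candidate has L = ρ·(t + p + q).
LSL: p² = 2 + d² − 2cos(α−β) + 2d(sin α − sin β) = 163.258243; p = √p² = 12.777255; φ = atan2(cos β − cos α, d + sin α − sin β) = -0.018028 rad; t = (φ − α) mod 2π = 5.973979 rad, q = (β − φ) mod 2π = 5.545194 rad → L = 1.84·(5.973979 + 12.777255 + 5.545194) = 1.84·24.296428 = 44.705427 m
RSR: p² = 2 + d² − 2cos(α−β) + 2d(sin β − sin α) = 117.319321; p = √p² = 10.831404; φ = atan2(cos α − cos β, d − sin α + sin β) = 0.021267 rad; t = (α − φ) mod 2π = 0.269912 rad, q = (φ − β) mod 2π = 0.777286 rad → L = 1.84·(0.269912 + 10.831404 + 0.777286) = 1.84·11.878602 = 21.856628 m
LSR: p² = d² − 2 + 2cos(α−β) + 2d(sin α + sin β) = 128.871936; p = √p² = 11.352178; φ = atan2(−cos α − cos β, d + sin α + sin β) − atan2(−2, p) = 0.027642 rad; t = (φ − α) mod 2π = 6.019649 rad, q = (φ − β) mod 2π = 0.783661 rad → L = 1.84·(6.019649 + 11.352178 + 0.783661) = 1.84·18.155487 = 33.406097 m
RSL: p² = d² − 2 + 2cos(α−β) − 2d(sin α + sin β) = 147.705628; p = √p² = 12.153420; φ = atan2(cos α + cos β, d − sin α − sin β) − atan2(2, p) = -0.025827 rad; t = (α − φ) mod 2π = 0.317006 rad, q = (β − φ) mod 2π = 5.552994 rad → L = 1.84·(0.317006 + 12.153420 + 5.552994) = 1.84·18.023420 = 33.163092 m
RLR: c = (6 − d² + 2cos(α−β) + 2d(sin α − sin β))/8 = -13.664915, |c| > 1 → infeasible
LRL: c = (6 − d² + 2cos(α−β) − 2d(sin α − sin β))/8 = -19.407280, |c| > 1 → infeasible
Shortest: RSR with L = 21.856628 m ≈ 21.8566 m
Convert RSR to answer units (arcs ×180/π): t = 0.269912·180/π = 15.4648°, p = ρ·p = 1.84·10.831404 = 19.9298 m, q = 0.777286·180/π = 44.5352°, L = 21.8566 m.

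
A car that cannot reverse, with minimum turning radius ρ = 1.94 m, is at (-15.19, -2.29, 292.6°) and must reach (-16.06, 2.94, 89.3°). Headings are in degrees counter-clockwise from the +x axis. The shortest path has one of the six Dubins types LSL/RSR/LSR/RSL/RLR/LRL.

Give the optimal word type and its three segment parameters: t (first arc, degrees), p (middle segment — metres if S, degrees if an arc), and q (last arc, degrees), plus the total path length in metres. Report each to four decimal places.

Let ψ = atan2(Δy, Δx) = atan2(5.23, -0.87) = 99.4446° be the start→goal bearing.
Normalize: d = |goal − start| / ρ = 5.301868/1.94 = 2.732921, α = (θ_start − ψ) mod 360° = 193.1554° = 3.371198 rad, β = (θ_goal − ψ) mod 360° = 349.8554° = 6.106129 rad.
Common terms: sin α = -0.227594, cos α = -0.973756, sin β = -0.176132, cos β = 0.984367, cos(α−β) = -0.918446, d² = 7.468860. Work in radians in the unit-radius frame; every candidate has L = ρ·(t + p + q).
LSL: p² = 2 + d² − 2cos(α−β) + 2d(sin α − sin β) = 11.024472; p = √p² = 3.320312; φ = atan2(cos β − cos α, d + sin α − sin β) = 0.630738 rad; t = (φ − α) mod 2π = 3.542724 rad, q = (β − φ) mod 2π = 5.475392 rad → L = 1.94·(3.542724 + 3.320312 + 5.475392) = 1.94·12.338428 = 23.936551 m
RSR: p² = 2 + d² − 2cos(α−β) + 2d(sin β − sin α) = 11.587032; p = √p² = 3.403973; φ = atan2(cos α − cos β, d − sin α + sin β) = -0.612905 rad; t = (α − φ) mod 2π = 3.984104 rad, q = (φ − β) mod 2π = 5.847336 rad → L = 1.94·(3.984104 + 3.403973 + 5.847336) = 1.94·13.235413 = 25.676701 m
LSR: p² = d² − 2 + 2cos(α−β) + 2d(sin α + sin β) = 1.425264; p = √p² = 1.193844; φ = atan2(−cos α − cos β, d + sin α + sin β) − atan2(−2, p) = 1.028088 rad; t = (φ − α) mod 2π = 3.940075 rad, q = (φ − β) mod 2π = 1.205144 rad → L = 1.94·(3.940075 + 1.193844 + 1.205144) = 1.94·6.339062 = 12.297781 m
RSL: p² = d² − 2 + 2cos(α−β) − 2d(sin α + sin β) = 5.838670; p = √p² = 2.416334; φ = atan2(cos α + cos β, d − sin α − sin β) − atan2(2, p) = -0.688022 rad; t = (α − φ) mod 2π = 4.059220 rad, q = (β − φ) mod 2π = 0.510966 rad → L = 1.94·(4.059220 + 2.416334 + 0.510966) = 1.94·6.986520 = 13.553849 m
RLR: c = (6 − d² + 2cos(α−β) + 2d(sin α − sin β))/8 = -0.448379; p = 2π − arccos c = 4.247438 rad; φ = atan2(cos α − cos β, d − sin α + sin β) = -0.612905 rad; t = (α − φ + p/2) mod 2π = 6.107823 rad, q = (α − β − t + p) mod 2π = 1.687870 rad → L = 1.94·(6.107823 + 4.247438 + 1.687870) = 1.94·12.043130 = 23.363673 m
LRL: c = (6 − d² + 2cos(α−β) − 2d(sin α − sin β))/8 = -0.378059; p = 2π − arccos c = 4.324690 rad; φ = atan2(cos β − cos α, d + sin α − sin β) = 0.630738 rad; t = (φ − α + p/2) mod 2π = 5.705069 rad, q = (β − α − t + p) mod 2π = 1.354552 rad → L = 1.94·(5.705069 + 4.324690 + 1.354552) = 1.94·11.384311 = 22.085564 m
Shortest: LSR with L = 12.297781 m ≈ 12.2978 m
Convert LSR to answer units (arcs ×180/π): t = 3.940075·180/π = 225.7496°, p = ρ·p = 1.94·1.193844 = 2.3161 m, q = 1.205144·180/π = 69.0496°, L = 12.2978 m.

LSR: t = 225.7496°, p = 2.3161 m, q = 69.0496°, L = 12.2978 m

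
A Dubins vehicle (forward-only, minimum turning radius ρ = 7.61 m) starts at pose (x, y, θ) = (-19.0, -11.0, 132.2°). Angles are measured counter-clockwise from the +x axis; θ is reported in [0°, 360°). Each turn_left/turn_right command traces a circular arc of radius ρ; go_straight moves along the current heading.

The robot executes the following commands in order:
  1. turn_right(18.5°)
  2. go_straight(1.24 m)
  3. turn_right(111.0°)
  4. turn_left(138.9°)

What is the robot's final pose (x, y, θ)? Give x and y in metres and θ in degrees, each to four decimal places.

(-9.8509, 16.4142, 141.6000°)

set_pose: (x, y, θ) = (-19.0000, -11.0000, 132.2000°), ρ = 7.61
turn_right(18.5°): centre at ρ to the right, rotate −18.5° → (-20.3307, -8.9470, 113.7000°)
go_straight(1.24): x += 1.24·cos θ, y += 1.24·sin θ → (-20.8291, -7.8116, 113.7000°)
turn_right(111.0°): centre at ρ to the right, rotate −111.0° → (-14.2194, 2.8488, 2.7000°)
turn_left(138.9°): centre at ρ to the left, rotate +138.9° → (-9.8509, 16.4142, 141.6000°)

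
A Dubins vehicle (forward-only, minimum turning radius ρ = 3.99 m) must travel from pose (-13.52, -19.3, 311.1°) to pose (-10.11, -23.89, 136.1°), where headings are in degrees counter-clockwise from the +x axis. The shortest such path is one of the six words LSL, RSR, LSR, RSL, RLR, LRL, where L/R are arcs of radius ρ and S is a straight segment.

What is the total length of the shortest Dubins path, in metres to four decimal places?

26.6770 m

Let ψ = atan2(Δy, Δx) = atan2(-4.59, 3.41) = -53.3906° be the start→goal bearing.
Normalize: d = |goal − start| / ρ = 5.718059/3.99 = 1.433098, α = (θ_start − ψ) mod 360° = 4.4906° = 0.078376 rad, β = (θ_goal − ψ) mod 360° = 189.4906° = 3.307235 rad.
Common terms: sin α = 0.078296, cos α = 0.996930, sin β = -0.164886, cos β = -0.986313, cos(α−β) = -0.996195, d² = 2.053769. Work in radians in the unit-radius frame; every candidate has L = ρ·(t + p + q).
LSL: p² = 2 + d² − 2cos(α−β) + 2d(sin α − sin β) = 6.743166; p = √p² = 2.596761; φ = atan2(cos β − cos α, d + sin α − sin β) = -0.869083 rad; t = (φ − α) mod 2π = 5.335726 rad, q = (β − φ) mod 2π = 4.176318 rad → L = 3.99·(5.335726 + 2.596761 + 4.176318) = 3.99·12.108805 = 48.314132 m
RSR: p² = 2 + d² − 2cos(α−β) + 2d(sin β − sin α) = 5.349150; p = √p² = 2.312823; φ = atan2(cos α − cos β, d − sin α + sin β) = 1.030388 rad; t = (α − φ) mod 2π = 5.331173 rad, q = (φ − β) mod 2π = 4.006338 rad → L = 3.99·(5.331173 + 2.312823 + 4.006338) = 3.99·11.650334 = 46.484835 m
LSR: p² = d² − 2 + 2cos(α−β) + 2d(sin α + sin β) = -2.186805 < 0 → infeasible
RSL: p² = d² − 2 + 2cos(α−β) − 2d(sin α + sin β) = -1.690436 < 0 → infeasible
RLR: c = (6 − d² + 2cos(α−β) + 2d(sin α − sin β))/8 = 0.331356; p = 2π − arccos c = 5.050130 rad; φ = atan2(cos α − cos β, d − sin α + sin β) = 1.030388 rad; t = (α − φ + p/2) mod 2π = 1.573053 rad, q = (α − β − t + p) mod 2π = 0.248218 rad → L = 3.99·(1.573053 + 5.050130 + 0.248218) = 3.99·6.871400 = 27.416887 m
LRL: c = (6 − d² + 2cos(α−β) − 2d(sin α − sin β))/8 = 0.157104; p = 2π − arccos c = 4.870147 rad; φ = atan2(cos β − cos α, d + sin α − sin β) = -0.869083 rad; t = (φ − α + p/2) mod 2π = 1.487614 rad, q = (β − α − t + p) mod 2π = 0.328206 rad → L = 3.99·(1.487614 + 4.870147 + 0.328206) = 3.99·6.685967 = 26.677010 m
Shortest: LRL with L = 26.677010 m ≈ 26.6770 m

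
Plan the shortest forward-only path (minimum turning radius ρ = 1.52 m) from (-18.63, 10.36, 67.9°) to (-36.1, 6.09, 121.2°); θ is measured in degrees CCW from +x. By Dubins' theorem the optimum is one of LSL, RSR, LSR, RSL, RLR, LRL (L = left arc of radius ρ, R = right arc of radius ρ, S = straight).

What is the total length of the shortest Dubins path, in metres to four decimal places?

Let ψ = atan2(Δy, Δx) = atan2(-4.27, -17.47) = -166.2651° be the start→goal bearing.
Normalize: d = |goal − start| / ρ = 17.984265/1.52 = 11.831754, α = (θ_start − ψ) mod 360° = 234.1651° = 4.086952 rad, β = (θ_goal − ψ) mod 360° = 287.4651° = 5.017213 rad.
Common terms: sin α = -0.810707, cos α = -0.585452, sin β = -0.953900, cos β = 0.300125, cos(α−β) = 0.597625, d² = 139.990391. Work in radians in the unit-radius frame; every candidate has L = ρ·(t + p + q).
LSL: p² = 2 + d² − 2cos(α−β) + 2d(sin α − sin β) = 144.183577; p = √p² = 12.007647; φ = atan2(cos β − cos α, d + sin α − sin β) = 0.073818 rad; t = (φ − α) mod 2π = 2.270051 rad, q = (β − φ) mod 2π = 4.943395 rad → L = 1.52·(2.270051 + 12.007647 + 4.943395) = 1.52·19.221092 = 29.216060 m
RSR: p² = 2 + d² − 2cos(α−β) + 2d(sin β − sin α) = 137.406705; p = √p² = 11.722061; φ = atan2(cos α − cos β, d − sin α + sin β) = -0.075620 rad; t = (α − φ) mod 2π = 4.162572 rad, q = (φ − β) mod 2π = 1.190353 rad → L = 1.52·(4.162572 + 11.722061 + 1.190353) = 1.52·17.074985 = 25.953978 m
LSR: p² = d² − 2 + 2cos(α−β) + 2d(sin α + sin β) = 97.428843; p = √p² = 9.870605; φ = atan2(−cos α − cos β, d + sin α + sin β) − atan2(−2, p) = 0.228250 rad; t = (φ − α) mod 2π = 2.424483 rad, q = (φ − β) mod 2π = 1.494223 rad → L = 1.52·(2.424483 + 9.870605 + 1.494223) = 1.52·13.789311 = 20.959753 m
RSL: p² = d² − 2 + 2cos(α−β) − 2d(sin α + sin β) = 180.942440; p = √p² = 13.451485; φ = atan2(cos α + cos β, d − sin α − sin β) − atan2(2, p) = -0.168584 rad; t = (α − φ) mod 2π = 4.255536 rad, q = (β − φ) mod 2π = 5.185796 rad → L = 1.52·(4.255536 + 13.451485 + 5.185796) = 1.52·22.892817 = 34.797081 m
RLR: c = (6 − d² + 2cos(α−β) + 2d(sin α − sin β))/8 = -16.175838, |c| > 1 → infeasible
LRL: c = (6 − d² + 2cos(α−β) − 2d(sin α − sin β))/8 = -17.022947, |c| > 1 → infeasible
Shortest: LSR with L = 20.959753 m ≈ 20.9598 m

20.9598 m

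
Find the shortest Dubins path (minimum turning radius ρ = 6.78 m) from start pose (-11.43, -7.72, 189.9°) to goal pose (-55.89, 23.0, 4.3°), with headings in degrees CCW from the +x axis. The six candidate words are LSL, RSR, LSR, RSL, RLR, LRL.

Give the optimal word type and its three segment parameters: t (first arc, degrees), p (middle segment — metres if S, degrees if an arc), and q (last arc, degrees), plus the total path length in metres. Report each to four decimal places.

RSR: t = 31.8924°, p = 46.1437 m, q = 153.7076°, L = 68.1063 m

Let ψ = atan2(Δy, Δx) = atan2(30.72, -44.46) = 145.3571° be the start→goal bearing.
Normalize: d = |goal − start| / ρ = 54.040818/6.78 = 7.970622, α = (θ_start − ψ) mod 360° = 44.5429° = 0.777419 rad, β = (θ_goal − ψ) mod 360° = 218.9429° = 3.821274 rad.
Common terms: sin α = 0.701442, cos α = 0.712726, sin β = -0.628545, cos β = -0.777773, cos(α−β) = -0.995227, d² = 63.530817. Work in radians in the unit-radius frame; every candidate has L = ρ·(t + p + q).
LSL: p² = 2 + d² − 2cos(α−β) + 2d(sin α − sin β) = 88.722926; p = √p² = 9.419285; φ = atan2(cos β − cos α, d + sin α − sin β) = -0.158907 rad; t = (φ − α) mod 2π = 5.346859 rad, q = (β − φ) mod 2π = 3.980181 rad → L = 6.78·(5.346859 + 9.419285 + 3.980181) = 6.78·18.746324 = 127.100079 m
RSR: p² = 2 + d² − 2cos(α−β) + 2d(sin β − sin α) = 46.319617; p = √p² = 6.805852; φ = atan2(cos α − cos β, d − sin α + sin β) = 0.220792 rad; t = (α − φ) mod 2π = 0.556627 rad, q = (φ − β) mod 2π = 2.682704 rad → L = 6.78·(0.556627 + 6.805852 + 2.682704) = 6.78·10.045183 = 68.106339 m
LSR: p² = d² − 2 + 2cos(α−β) + 2d(sin α + sin β) = 60.702440; p = √p² = 7.791177; φ = atan2(−cos α − cos β, d + sin α + sin β) − atan2(−2, p) = 0.259362 rad; t = (φ − α) mod 2π = 5.765128 rad, q = (φ − β) mod 2π = 2.721274 rad → L = 6.78·(5.765128 + 7.791177 + 2.721274) = 6.78·16.277578 = 110.361981 m
RSL: p² = d² − 2 + 2cos(α−β) − 2d(sin α + sin β) = 58.378284; p = √p² = 7.640568; φ = atan2(cos α + cos β, d − sin α − sin β) − atan2(2, p) = -0.264253 rad; t = (α − φ) mod 2π = 1.041672 rad, q = (β − φ) mod 2π = 4.085526 rad → L = 6.78·(1.041672 + 7.640568 + 4.085526) = 6.78·12.767766 = 86.565456 m
RLR: c = (6 − d² + 2cos(α−β) + 2d(sin α − sin β))/8 = -4.789952, |c| > 1 → infeasible
LRL: c = (6 − d² + 2cos(α−β) − 2d(sin α − sin β))/8 = -10.090366, |c| > 1 → infeasible
Shortest: RSR with L = 68.106339 m ≈ 68.1063 m
Convert RSR to answer units (arcs ×180/π): t = 0.556627·180/π = 31.8924°, p = ρ·p = 6.78·6.805852 = 46.1437 m, q = 2.682704·180/π = 153.7076°, L = 68.1063 m.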